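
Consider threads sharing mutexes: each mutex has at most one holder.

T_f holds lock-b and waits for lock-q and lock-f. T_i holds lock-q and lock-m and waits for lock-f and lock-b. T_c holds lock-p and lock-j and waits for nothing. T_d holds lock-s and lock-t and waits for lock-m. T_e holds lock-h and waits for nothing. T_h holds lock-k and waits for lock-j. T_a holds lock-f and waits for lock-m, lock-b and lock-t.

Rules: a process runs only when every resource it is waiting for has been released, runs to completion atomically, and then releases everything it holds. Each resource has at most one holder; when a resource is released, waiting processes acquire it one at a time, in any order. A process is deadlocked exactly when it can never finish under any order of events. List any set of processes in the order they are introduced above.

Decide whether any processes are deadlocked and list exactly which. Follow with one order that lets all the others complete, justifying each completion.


The deadlocked set is T_f, T_i, T_d and T_a.
Key observation: T_f -> T_i -> T_f is a circular wait — nothing in it can go first; T_d and T_a are caught in further circular waits.
A valid finishing order for the others: T_c, T_e, T_h.
Check, step by step:
  run T_c (it waits on nothing); releases lock-p and lock-j
  run T_e (it waits on nothing); releases lock-h
  run T_h (all its waits — lock-j — are resolved); releases lock-k


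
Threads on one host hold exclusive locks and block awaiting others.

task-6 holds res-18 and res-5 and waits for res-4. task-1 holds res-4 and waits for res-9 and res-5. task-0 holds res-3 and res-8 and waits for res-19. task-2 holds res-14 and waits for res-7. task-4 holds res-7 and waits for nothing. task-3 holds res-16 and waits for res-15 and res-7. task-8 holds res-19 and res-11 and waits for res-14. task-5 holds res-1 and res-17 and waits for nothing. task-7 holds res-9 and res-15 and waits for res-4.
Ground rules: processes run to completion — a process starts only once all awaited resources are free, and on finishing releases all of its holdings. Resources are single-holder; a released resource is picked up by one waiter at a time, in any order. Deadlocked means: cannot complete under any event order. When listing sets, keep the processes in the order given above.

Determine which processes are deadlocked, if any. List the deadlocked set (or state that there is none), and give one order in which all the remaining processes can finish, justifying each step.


Deadlocked set: task-6, task-1, task-3 and task-7.
Key observation: the wait chain closes on itself along task-6 -> task-1 -> task-6; task-7 is caught in further circular waits and task-3 waits into the deadlock from upstream.
One completion order for the rest: task-5, task-4, task-2, task-8, task-0.
Step-by-step check:
  task-5: no waits; runs immediately, freeing res-1 and res-17
  task-4: no waits; runs immediately, freeing res-7
  run task-2 (all its waits — res-7 — are resolved); releases res-14
  run task-8 (all its waits — res-14 — are resolved); releases res-19 and res-11
  run task-0 (all its waits — res-19 — are resolved); releases res-3 and res-8


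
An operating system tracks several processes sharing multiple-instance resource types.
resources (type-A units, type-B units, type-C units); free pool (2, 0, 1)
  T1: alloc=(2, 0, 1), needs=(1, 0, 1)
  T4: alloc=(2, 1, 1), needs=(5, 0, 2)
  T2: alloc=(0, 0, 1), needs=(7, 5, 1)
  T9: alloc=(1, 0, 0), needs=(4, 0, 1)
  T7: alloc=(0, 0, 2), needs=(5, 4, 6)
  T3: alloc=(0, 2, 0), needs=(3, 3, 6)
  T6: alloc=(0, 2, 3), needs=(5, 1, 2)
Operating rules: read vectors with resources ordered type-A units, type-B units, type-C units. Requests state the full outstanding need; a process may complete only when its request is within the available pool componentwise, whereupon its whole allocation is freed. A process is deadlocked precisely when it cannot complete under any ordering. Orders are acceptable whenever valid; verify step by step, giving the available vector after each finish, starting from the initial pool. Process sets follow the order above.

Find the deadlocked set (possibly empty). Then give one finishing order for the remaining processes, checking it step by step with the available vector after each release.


No process is deadlocked.
Key observation: the pool covers T1 at once, and every later process fits after earlier releases.
One completion order for the rest: T1, T9, T4, T6, T3, T7, T2. Walking it through:
  pool = (2, 0, 1)
  T1: need (1, 0, 1) fits (2, 0, 1); releases (2, 0, 1), pool now (4, 0, 2)
  T9: need (4, 0, 1) fits (4, 0, 2); releases (1, 0, 0), pool now (5, 0, 2)
  T4: need (5, 0, 2) fits (5, 0, 2); releases (2, 1, 1), pool now (7, 1, 3)
  T6: need (5, 1, 2) fits (7, 1, 3); releases (0, 2, 3), pool now (7, 3, 6)
  T3: need (3, 3, 6) fits (7, 3, 6); releases (0, 2, 0), pool now (7, 5, 6)
  T7: need (5, 4, 6) fits (7, 5, 6); releases (0, 0, 2), pool now (7, 5, 8)
  T2: need (7, 5, 1) fits (7, 5, 8); releases (0, 0, 1), pool now (7, 5, 9)


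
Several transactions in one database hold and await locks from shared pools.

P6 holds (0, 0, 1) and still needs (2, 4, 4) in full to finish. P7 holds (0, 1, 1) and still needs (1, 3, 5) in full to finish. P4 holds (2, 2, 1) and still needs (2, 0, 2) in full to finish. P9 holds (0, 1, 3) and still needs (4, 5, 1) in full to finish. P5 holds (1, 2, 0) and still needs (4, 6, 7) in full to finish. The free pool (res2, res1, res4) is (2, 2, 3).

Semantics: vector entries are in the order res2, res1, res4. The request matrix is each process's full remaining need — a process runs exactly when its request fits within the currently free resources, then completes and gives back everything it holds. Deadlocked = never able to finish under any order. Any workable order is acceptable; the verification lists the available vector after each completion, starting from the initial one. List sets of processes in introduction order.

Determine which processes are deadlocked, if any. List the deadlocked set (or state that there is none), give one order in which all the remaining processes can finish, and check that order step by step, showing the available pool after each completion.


Nothing here is deadlocked.
Key observation: starting with P4, each completion frees enough for the next — no one is permanently blocked.
The rest can finish in the order P4, P6, P7, P9, P5. Check, step by step:
  pool = (2, 2, 3)
  run P4 (needs (2, 0, 2), free (2, 2, 3)); after release of (2, 2, 1) the pool is (4, 4, 4)
  run P6 (needs (2, 4, 4), free (4, 4, 4)); after release of (0, 0, 1) the pool is (4, 4, 5)
  run P7 (needs (1, 3, 5), free (4, 4, 5)); after release of (0, 1, 1) the pool is (4, 5, 6)
  run P9 (needs (4, 5, 1), free (4, 5, 6)); after release of (0, 1, 3) the pool is (4, 6, 9)
  run P5 (needs (4, 6, 7), free (4, 6, 9)); after release of (1, 2, 0) the pool is (5, 8, 9)


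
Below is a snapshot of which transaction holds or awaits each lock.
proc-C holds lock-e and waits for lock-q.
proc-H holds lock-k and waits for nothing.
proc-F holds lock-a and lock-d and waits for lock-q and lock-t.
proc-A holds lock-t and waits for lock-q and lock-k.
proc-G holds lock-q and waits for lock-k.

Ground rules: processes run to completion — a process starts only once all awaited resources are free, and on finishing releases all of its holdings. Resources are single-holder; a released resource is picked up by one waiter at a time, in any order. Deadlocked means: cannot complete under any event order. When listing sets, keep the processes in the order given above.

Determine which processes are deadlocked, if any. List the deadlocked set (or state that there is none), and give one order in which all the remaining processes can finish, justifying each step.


No process is deadlocked.
Key observation: no waiting chain loops back on itself — every chain ends at a process that waits on nothing, so everyone eventually runs.
The rest can finish in the order proc-H, proc-G, proc-A, proc-C, proc-F.
Check, step by step:
  run proc-H (it waits on nothing); releases lock-k
  run proc-G (all its waits — lock-k — are resolved); releases lock-q
  run proc-A (all its waits — lock-q and lock-k — are resolved); releases lock-t
  run proc-C (all its waits — lock-q — are resolved); releases lock-e
  run proc-F (all its waits — lock-q and lock-t — are resolved); releases lock-a and lock-d


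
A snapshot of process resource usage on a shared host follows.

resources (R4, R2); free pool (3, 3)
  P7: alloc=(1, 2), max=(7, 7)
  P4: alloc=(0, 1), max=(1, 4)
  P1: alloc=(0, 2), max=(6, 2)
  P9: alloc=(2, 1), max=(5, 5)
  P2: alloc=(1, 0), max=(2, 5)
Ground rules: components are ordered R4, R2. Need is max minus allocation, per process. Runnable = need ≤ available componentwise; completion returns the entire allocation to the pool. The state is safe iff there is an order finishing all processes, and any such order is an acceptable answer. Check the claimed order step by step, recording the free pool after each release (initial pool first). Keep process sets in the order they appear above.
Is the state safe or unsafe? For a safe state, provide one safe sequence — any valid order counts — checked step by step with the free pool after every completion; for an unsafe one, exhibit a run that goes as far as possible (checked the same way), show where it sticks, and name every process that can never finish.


SAFE — a valid safe sequence is P4, P9, P2, P1, P7.
Key observation: P4 is the earliest step where a requested resource binds exactly: need (1, 3), pool (3, 3) at its turn.
Verifying each step:
  pool = (3, 3)
  P4 needs (1, 3) <= (3, 3) -> finishes; pool += (0, 1) = (3, 4)
  P9 needs (3, 4) <= (3, 4) -> finishes; pool += (2, 1) = (5, 5)
  P2 needs (1, 5) <= (5, 5) -> finishes; pool += (1, 0) = (6, 5)
  P1 needs (6, 0) <= (6, 5) -> finishes; pool += (0, 2) = (6, 7)
  P7 needs (6, 5) <= (6, 7) -> finishes; pool += (1, 2) = (7, 9)


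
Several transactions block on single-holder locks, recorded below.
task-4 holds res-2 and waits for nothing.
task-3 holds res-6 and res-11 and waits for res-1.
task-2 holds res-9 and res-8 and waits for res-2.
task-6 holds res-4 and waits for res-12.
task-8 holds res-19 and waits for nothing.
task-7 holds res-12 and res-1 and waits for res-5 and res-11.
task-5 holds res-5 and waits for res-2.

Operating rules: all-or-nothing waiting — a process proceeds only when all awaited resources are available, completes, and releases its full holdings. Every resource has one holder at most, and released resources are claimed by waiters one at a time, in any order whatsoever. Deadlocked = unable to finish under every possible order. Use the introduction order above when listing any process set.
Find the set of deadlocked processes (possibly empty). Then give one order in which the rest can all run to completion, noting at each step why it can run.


The deadlocked set is task-3, task-6 and task-7.
Key observation: the loop task-3 -> task-7 -> task-3 blocks itself forever; task-6 waits into the deadlock from upstream.
One completion order for the rest: task-4, task-2, task-8, task-5.
Walking it through:
  run task-4 (it waits on nothing); releases res-2
  task-2 waits on res-2 — all released -> runs and releases res-9 and res-8
  run task-8 (it waits on nothing); releases res-19
  task-5 waits on res-2 — all released -> runs and releases res-5


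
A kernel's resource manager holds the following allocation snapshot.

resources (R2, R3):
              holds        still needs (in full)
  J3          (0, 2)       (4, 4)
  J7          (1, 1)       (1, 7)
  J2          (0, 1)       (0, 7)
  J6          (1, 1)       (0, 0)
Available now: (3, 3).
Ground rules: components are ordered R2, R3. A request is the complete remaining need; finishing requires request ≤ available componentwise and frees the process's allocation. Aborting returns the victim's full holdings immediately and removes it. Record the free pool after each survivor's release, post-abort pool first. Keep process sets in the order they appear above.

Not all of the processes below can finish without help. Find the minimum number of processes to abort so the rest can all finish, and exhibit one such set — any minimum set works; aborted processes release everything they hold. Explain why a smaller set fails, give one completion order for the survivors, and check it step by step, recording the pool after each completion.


The answer: abort J7.
Key observation: J2 had no path to completion before; after the abort of J7 ((1, 1) returned), step 3 is where it fits.
Why nothing smaller works: aborting no one leaves the state deadlocked as given.
One survivor order: J6, J3, J2. Verifying each step (post-abort pool first):
  pool = (4, 4)
  J6 needs (0, 0) <= (4, 4) -> finishes; pool += (1, 1) = (5, 5)
  J3 needs (4, 4) <= (5, 5) -> finishes; pool += (0, 2) = (5, 7)
  J2 needs (0, 7) <= (5, 7) -> finishes; pool += (0, 1) = (5, 8)


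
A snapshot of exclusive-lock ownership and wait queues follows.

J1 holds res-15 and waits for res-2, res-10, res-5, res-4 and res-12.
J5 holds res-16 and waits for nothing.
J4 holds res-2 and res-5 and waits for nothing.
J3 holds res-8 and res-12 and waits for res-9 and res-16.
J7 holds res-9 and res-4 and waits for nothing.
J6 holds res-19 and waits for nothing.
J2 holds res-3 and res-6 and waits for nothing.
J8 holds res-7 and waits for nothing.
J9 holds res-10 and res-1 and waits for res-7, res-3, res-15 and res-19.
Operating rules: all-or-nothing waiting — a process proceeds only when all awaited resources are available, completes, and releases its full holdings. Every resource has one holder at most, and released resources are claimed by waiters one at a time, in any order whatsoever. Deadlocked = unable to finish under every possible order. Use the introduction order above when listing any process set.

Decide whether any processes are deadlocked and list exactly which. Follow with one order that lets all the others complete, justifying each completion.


Deadlocked: J1 and J9.
Key observation: the cycle J1 -> J9 -> J1 can never break — each member waits on the next; no other process is dragged down with it.
A valid finishing order for the others: J4, J6, J7, J5, J8, J3, J2.
Walking it through:
  J4: no waits; runs immediately, freeing res-2 and res-5
  J6: no waits; runs immediately, freeing res-19
  J7: no waits; runs immediately, freeing res-9 and res-4
  J5: no waits; runs immediately, freeing res-16
  J8: no waits; runs immediately, freeing res-7
  J3 waits on res-9 and res-16 — all released -> runs and releases res-8 and res-12
  J2: no waits; runs immediately, freeing res-3 and res-6


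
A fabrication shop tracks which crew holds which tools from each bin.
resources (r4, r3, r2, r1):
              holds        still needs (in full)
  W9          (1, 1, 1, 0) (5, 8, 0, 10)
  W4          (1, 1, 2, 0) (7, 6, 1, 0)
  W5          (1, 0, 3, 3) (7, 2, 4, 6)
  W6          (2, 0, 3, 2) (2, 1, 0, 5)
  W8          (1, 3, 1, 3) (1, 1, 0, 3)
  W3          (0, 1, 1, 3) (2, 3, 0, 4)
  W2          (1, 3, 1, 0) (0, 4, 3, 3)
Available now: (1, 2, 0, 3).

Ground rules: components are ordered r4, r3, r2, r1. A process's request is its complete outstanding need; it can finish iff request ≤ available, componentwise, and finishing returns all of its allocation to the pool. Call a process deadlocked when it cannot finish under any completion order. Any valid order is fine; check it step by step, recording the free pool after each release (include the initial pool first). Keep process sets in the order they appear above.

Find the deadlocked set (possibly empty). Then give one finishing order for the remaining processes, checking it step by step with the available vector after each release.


Deadlocked set: W4 and W5.
Key observation: the wall is r4: completing W8, W6, W2, W3, W9 brings the pool only to (6, 10, 7, 11), and all the rest need more.
A valid finishing order for the others: W8, W6, W2, W3, W9. Step-by-step check:
  pool = (1, 2, 0, 3)
  W8: need (1, 1, 0, 3) fits (1, 2, 0, 3); releases (1, 3, 1, 3), pool now (2, 5, 1, 6)
  W6: need (2, 1, 0, 5) fits (2, 5, 1, 6); releases (2, 0, 3, 2), pool now (4, 5, 4, 8)
  W2: need (0, 4, 3, 3) fits (4, 5, 4, 8); releases (1, 3, 1, 0), pool now (5, 8, 5, 8)
  W3: need (2, 3, 0, 4) fits (5, 8, 5, 8); releases (0, 1, 1, 3), pool now (5, 9, 6, 11)
  W9: need (5, 8, 0, 10) fits (5, 9, 6, 11); releases (1, 1, 1, 0), pool now (6, 10, 7, 11)
None of the blocked processes ever fits:
  W4 cannot run: need (7, 6, 1, 0) vs free (6, 10, 7, 11) (insufficient r4)
  W5 cannot run: need (7, 2, 4, 6) vs free (6, 10, 7, 11) (insufficient r4)


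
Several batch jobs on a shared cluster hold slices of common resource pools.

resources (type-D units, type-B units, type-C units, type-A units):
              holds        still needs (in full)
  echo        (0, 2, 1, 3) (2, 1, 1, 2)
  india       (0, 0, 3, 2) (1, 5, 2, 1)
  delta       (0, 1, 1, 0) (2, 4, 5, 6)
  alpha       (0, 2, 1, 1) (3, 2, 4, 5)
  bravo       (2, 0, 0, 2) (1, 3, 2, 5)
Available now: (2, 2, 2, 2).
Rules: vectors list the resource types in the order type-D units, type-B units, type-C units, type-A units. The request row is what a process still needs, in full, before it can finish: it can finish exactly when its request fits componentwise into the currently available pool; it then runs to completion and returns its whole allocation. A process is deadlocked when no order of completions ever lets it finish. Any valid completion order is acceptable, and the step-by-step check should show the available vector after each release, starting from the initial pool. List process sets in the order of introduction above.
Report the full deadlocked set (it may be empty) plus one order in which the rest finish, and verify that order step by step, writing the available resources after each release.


The deadlocked set is india, delta and alpha.
Key observation: after echo, bravo the pool peaks at (4, 4, 3, 7), and each blocked process is short somewhere: india on type-B units; delta on type-C units; alpha on type-C units.
The rest can finish in the order echo, bravo. Walking it through:
  pool = (2, 2, 2, 2)
  run echo (needs (2, 1, 1, 2), free (2, 2, 2, 2)); after release of (0, 2, 1, 3) the pool is (2, 4, 3, 5)
  run bravo (needs (1, 3, 2, 5), free (2, 4, 3, 5)); after release of (2, 0, 0, 2) the pool is (4, 4, 3, 7)
None of the blocked processes ever fits:
  india cannot run: need (1, 5, 2, 1) vs free (4, 4, 3, 7) (insufficient type-B units)
  delta cannot run: need (2, 4, 5, 6) vs free (4, 4, 3, 7) (insufficient type-C units)
  alpha cannot run: need (3, 2, 4, 5) vs free (4, 4, 3, 7) (insufficient type-C units)


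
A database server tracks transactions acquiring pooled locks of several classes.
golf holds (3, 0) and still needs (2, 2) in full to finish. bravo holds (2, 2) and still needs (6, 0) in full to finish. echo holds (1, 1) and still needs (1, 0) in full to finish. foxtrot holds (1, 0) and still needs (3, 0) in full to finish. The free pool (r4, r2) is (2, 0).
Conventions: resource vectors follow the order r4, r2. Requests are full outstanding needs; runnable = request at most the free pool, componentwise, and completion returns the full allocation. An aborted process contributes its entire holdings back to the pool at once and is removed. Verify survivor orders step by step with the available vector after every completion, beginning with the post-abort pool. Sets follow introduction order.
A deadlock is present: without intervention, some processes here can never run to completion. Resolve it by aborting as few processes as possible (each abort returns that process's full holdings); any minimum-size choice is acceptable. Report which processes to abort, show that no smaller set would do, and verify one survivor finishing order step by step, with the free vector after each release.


Abort golf.
Key observation: no ordering could ever have run bravo before the abort of golf; with (3, 0) back in the pool it fits at step 3.
Why nothing smaller works: aborting no one leaves the state deadlocked as given.
Survivors finish in the order: foxtrot, echo, bravo. Check, step by step (pool after the aborts first):
  pool = (5, 0)
  foxtrot: need (3, 0) fits (5, 0); releases (1, 0), pool now (6, 0)
  echo: need (1, 0) fits (6, 0); releases (1, 1), pool now (7, 1)
  bravo: need (6, 0) fits (7, 1); releases (2, 2), pool now (9, 3)


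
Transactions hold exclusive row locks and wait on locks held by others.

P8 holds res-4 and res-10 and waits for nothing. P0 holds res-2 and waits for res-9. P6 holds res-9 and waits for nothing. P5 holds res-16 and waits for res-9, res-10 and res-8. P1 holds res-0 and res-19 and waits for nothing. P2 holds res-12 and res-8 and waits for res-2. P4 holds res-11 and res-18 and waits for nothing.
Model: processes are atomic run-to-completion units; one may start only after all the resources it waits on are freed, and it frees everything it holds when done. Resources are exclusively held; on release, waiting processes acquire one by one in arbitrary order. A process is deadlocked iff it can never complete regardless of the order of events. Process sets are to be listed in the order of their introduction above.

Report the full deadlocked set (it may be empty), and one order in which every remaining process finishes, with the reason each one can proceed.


Nothing here is deadlocked.
Key observation: all waits point, directly or indirectly, at processes that can finish, so nothing is permanently blocked.
A valid finishing order for the others: P6, P0, P2, P1, P4, P8, P5.
Verifying each step:
  P6 waits on nothing -> runs at once and releases res-9
  run P0 (all its waits — res-9 — are resolved); releases res-2
  run P2 (all its waits — res-2 — are resolved); releases res-12 and res-8
  P1 waits on nothing -> runs at once and releases res-0 and res-19
  P4 waits on nothing -> runs at once and releases res-11 and res-18
  P8 waits on nothing -> runs at once and releases res-4 and res-10
  run P5 (all its waits — res-9, res-10 and res-8 — are resolved); releases res-16


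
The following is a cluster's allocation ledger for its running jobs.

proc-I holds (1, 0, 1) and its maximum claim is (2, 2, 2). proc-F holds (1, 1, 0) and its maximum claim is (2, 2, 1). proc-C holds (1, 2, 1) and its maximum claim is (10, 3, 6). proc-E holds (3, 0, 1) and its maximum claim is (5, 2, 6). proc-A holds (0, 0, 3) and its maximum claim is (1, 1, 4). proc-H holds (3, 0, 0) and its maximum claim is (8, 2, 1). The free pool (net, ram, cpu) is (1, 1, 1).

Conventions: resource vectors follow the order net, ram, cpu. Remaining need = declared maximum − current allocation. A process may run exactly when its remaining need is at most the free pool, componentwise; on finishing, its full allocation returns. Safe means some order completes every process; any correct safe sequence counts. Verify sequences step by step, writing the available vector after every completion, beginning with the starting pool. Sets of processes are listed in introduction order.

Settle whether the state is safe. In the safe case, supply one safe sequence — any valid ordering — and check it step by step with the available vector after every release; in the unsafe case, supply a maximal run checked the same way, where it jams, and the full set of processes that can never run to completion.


SAFE. One safe sequence: proc-F, proc-I, proc-A, proc-E, proc-H, proc-C.
Key observation: reading the order forward, proc-F is the first process whose need (1, 1, 1) meets the free pool (1, 1, 1) exactly on a resource it requests.
Verifying each step:
  pool = (1, 1, 1)
  proc-F needs (1, 1, 1) <= (1, 1, 1) -> finishes; pool += (1, 1, 0) = (2, 2, 1)
  proc-I needs (1, 2, 1) <= (2, 2, 1) -> finishes; pool += (1, 0, 1) = (3, 2, 2)
  proc-A needs (1, 1, 1) <= (3, 2, 2) -> finishes; pool += (0, 0, 3) = (3, 2, 5)
  proc-E needs (2, 2, 5) <= (3, 2, 5) -> finishes; pool += (3, 0, 1) = (6, 2, 6)
  proc-H needs (5, 2, 1) <= (6, 2, 6) -> finishes; pool += (3, 0, 0) = (9, 2, 6)
  proc-C needs (9, 1, 5) <= (9, 2, 6) -> finishes; pool += (1, 2, 1) = (10, 4, 7)


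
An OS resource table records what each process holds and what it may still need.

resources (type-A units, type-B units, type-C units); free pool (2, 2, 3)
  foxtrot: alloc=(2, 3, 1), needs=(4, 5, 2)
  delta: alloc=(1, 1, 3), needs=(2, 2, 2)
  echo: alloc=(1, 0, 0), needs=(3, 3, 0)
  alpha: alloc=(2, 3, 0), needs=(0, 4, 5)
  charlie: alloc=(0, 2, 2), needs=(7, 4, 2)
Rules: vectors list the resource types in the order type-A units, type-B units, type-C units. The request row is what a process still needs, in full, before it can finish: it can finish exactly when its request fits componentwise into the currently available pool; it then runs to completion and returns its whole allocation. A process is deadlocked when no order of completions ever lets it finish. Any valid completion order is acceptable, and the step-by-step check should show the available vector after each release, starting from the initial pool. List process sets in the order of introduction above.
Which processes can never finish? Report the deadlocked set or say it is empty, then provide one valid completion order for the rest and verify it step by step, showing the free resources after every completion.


Deadlocked set: foxtrot, alpha and charlie.
Key observation: the pool after delta, echo is (4, 3, 6); every surviving request exceeds it in type-B units, so progress ends there.
One completion order for the rest: delta, echo. Verifying each step:
  pool = (2, 2, 3)
  run delta (needs (2, 2, 2), free (2, 2, 3)); after release of (1, 1, 3) the pool is (3, 3, 6)
  run echo (needs (3, 3, 0), free (3, 3, 6)); after release of (1, 0, 0) the pool is (4, 3, 6)
The blocked processes can never fit:
  foxtrot cannot run: need (4, 5, 2) vs free (4, 3, 6) (insufficient type-B units)
  alpha cannot run: need (0, 4, 5) vs free (4, 3, 6) (insufficient type-B units)
  charlie cannot run: need (7, 4, 2) vs free (4, 3, 6) (insufficient type-A units and type-B units)


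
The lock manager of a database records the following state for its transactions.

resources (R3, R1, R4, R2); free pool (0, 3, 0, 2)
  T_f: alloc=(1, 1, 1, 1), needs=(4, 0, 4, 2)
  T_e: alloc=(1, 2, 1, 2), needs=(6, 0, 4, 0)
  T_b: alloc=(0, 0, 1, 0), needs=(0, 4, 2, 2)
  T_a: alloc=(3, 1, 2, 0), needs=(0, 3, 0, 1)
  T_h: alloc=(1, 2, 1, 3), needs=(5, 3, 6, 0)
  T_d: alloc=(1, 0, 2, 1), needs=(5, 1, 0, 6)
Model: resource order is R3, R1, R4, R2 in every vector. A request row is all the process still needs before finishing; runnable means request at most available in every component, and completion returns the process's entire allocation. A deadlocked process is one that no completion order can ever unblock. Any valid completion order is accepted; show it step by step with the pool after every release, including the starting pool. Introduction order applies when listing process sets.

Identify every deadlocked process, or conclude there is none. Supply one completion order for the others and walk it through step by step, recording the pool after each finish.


The deadlocked set is T_f, T_e, T_h and T_d.
Key observation: once T_a, T_b finish, the pool peaks at (3, 4, 3, 2) — and every remaining process still needs more R3 than that.
The rest can finish in the order T_a, T_b. Step-by-step check:
  pool = (0, 3, 0, 2)
  run T_a (needs (0, 3, 0, 1), free (0, 3, 0, 2)); after release of (3, 1, 2, 0) the pool is (3, 4, 2, 2)
  run T_b (needs (0, 4, 2, 2), free (3, 4, 2, 2)); after release of (0, 0, 1, 0) the pool is (3, 4, 3, 2)
The stuck group stays short no matter what:
  blocked: T_f wants (4, 0, 4, 2), pool (3, 4, 3, 2) — not enough R3 and R4
  blocked: T_e wants (6, 0, 4, 0), pool (3, 4, 3, 2) — not enough R3 and R4
  blocked: T_h wants (5, 3, 6, 0), pool (3, 4, 3, 2) — not enough R3 and R4
  blocked: T_d wants (5, 1, 0, 6), pool (3, 4, 3, 2) — not enough R3 and R2


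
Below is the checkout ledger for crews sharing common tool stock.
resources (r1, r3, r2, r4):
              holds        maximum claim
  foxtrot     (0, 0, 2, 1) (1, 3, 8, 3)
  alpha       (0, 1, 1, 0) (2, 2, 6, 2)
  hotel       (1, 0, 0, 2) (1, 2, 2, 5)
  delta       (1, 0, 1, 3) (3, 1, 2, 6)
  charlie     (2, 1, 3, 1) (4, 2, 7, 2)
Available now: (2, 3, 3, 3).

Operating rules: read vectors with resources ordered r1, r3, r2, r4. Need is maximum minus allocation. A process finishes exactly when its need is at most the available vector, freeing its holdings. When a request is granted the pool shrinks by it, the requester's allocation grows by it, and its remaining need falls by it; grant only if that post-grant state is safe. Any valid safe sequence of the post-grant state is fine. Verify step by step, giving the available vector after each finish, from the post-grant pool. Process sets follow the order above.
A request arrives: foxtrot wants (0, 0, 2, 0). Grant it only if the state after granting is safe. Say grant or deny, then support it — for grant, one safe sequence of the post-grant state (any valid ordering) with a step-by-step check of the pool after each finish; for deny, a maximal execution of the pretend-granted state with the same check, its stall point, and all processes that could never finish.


DENY — the pretend-granted state is unsafe.
Key observation: delta, hotel can finish, but then (4, 3, 2, 8) is all there is, and the blocked group's r2 demands exceed it.
On the post-grant state, delta, hotel is a maximal run — nothing extends it. Verifying each step:
  pool = (2, 3, 1, 3)
  delta needs (2, 1, 1, 3) <= (2, 3, 1, 3) -> finishes; pool += (1, 0, 1, 3) = (3, 3, 2, 6)
  hotel needs (0, 2, 2, 3) <= (3, 3, 2, 6) -> finishes; pool += (1, 0, 0, 2) = (4, 3, 2, 8)
  blocked: foxtrot wants (1, 3, 4, 2), pool (4, 3, 2, 8) — not enough r2
  blocked: alpha wants (2, 1, 5, 2), pool (4, 3, 2, 8) — not enough r2
  blocked: charlie wants (2, 1, 4, 1), pool (4, 3, 2, 8) — not enough r2
Processes that could never finish after the grant: foxtrot, alpha and charlie.


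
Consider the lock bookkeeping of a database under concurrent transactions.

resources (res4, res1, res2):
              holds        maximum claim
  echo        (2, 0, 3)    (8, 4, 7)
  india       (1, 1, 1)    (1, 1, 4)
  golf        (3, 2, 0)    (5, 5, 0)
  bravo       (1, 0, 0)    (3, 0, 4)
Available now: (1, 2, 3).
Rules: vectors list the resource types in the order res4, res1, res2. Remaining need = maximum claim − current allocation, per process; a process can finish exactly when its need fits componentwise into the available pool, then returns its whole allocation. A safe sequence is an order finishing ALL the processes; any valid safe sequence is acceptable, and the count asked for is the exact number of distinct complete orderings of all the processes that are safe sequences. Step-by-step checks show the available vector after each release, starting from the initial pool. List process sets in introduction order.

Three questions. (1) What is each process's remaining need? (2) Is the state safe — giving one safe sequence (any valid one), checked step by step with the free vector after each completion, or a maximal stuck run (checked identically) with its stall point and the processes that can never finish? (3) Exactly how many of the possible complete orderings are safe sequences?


(1) Need matrix, components ordered res4, res1, res2:
  echo: (6, 4, 4)
  india: (0, 0, 3)
  golf: (2, 3, 0)
  bravo: (2, 0, 4)
(2) SAFE. One safe sequence: india, bravo, golf, echo.
Key observation: india is the earliest step where a requested resource binds exactly: need (0, 0, 3), pool (1, 2, 3) at its turn.
Step-by-step check:
  pool = (1, 2, 3)
  run india (needs (0, 0, 3), free (1, 2, 3)); after release of (1, 1, 1) the pool is (2, 3, 4)
  run bravo (needs (2, 0, 4), free (2, 3, 4)); after release of (1, 0, 0) the pool is (3, 3, 4)
  run golf (needs (2, 3, 0), free (3, 3, 4)); after release of (3, 2, 0) the pool is (6, 5, 4)
  run echo (needs (6, 4, 4), free (6, 5, 4)); after release of (2, 0, 3) the pool is (8, 5, 7)
(3) Precisely 2 of the possible complete orderings are safe sequences.


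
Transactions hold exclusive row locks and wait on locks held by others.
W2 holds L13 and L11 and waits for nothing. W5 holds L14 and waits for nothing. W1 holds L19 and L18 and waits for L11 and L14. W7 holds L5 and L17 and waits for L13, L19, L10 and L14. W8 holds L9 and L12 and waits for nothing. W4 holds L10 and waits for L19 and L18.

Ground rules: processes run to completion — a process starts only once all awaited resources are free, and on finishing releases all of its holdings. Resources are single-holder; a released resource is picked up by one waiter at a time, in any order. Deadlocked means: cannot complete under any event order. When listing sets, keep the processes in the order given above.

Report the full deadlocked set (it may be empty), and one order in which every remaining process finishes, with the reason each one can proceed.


No process is deadlocked.
Key observation: the wait relation is loop-free; peeling off processes with no waits unwinds the whole state.
The rest can finish in the order W2, W5, W1, W4, W7, W8.
Step-by-step check:
  run W2 (it waits on nothing); releases L13 and L11
  run W5 (it waits on nothing); releases L14
  W1 waits on L11 and L14 — all released -> runs and releases L19 and L18
  W4 waits on L19 and L18 — all released -> runs and releases L10
  W7 waits on L13, L19, L10 and L14 — all released -> runs and releases L5 and L17
  run W8 (it waits on nothing); releases L9 and L12


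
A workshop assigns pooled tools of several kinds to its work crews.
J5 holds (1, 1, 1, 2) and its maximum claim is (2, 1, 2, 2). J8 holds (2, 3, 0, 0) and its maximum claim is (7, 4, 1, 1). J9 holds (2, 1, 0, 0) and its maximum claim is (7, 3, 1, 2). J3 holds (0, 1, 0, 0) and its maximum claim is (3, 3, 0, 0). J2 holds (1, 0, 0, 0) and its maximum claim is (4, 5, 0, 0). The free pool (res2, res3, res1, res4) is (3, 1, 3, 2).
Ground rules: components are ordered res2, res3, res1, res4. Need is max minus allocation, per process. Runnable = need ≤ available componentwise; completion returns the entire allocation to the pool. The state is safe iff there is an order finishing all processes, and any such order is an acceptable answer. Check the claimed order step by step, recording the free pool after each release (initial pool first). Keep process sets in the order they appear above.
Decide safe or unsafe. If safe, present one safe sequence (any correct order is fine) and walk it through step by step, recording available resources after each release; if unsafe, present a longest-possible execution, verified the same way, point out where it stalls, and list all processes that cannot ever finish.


UNSAFE.
Key observation: after J5, J3 the pool peaks at (4, 3, 4, 4), and each blocked process is short somewhere: J8 on res2; J9 on res2; J2 on res3.
A maximal execution: J5, J3 — then nothing else fits. Step-by-step check:
  pool = (3, 1, 3, 2)
  J5 needs (1, 0, 1, 0) <= (3, 1, 3, 2) -> finishes; pool += (1, 1, 1, 2) = (4, 2, 4, 4)
  J3 needs (3, 2, 0, 0) <= (4, 2, 4, 4) -> finishes; pool += (0, 1, 0, 0) = (4, 3, 4, 4)
  J8 cannot run: need (5, 1, 1, 1) vs free (4, 3, 4, 4) (insufficient res2)
  J9 cannot run: need (5, 2, 1, 2) vs free (4, 3, 4, 4) (insufficient res2)
  J2 cannot run: need (3, 5, 0, 0) vs free (4, 3, 4, 4) (insufficient res3)
Processes that can never finish: J8, J9 and J2.


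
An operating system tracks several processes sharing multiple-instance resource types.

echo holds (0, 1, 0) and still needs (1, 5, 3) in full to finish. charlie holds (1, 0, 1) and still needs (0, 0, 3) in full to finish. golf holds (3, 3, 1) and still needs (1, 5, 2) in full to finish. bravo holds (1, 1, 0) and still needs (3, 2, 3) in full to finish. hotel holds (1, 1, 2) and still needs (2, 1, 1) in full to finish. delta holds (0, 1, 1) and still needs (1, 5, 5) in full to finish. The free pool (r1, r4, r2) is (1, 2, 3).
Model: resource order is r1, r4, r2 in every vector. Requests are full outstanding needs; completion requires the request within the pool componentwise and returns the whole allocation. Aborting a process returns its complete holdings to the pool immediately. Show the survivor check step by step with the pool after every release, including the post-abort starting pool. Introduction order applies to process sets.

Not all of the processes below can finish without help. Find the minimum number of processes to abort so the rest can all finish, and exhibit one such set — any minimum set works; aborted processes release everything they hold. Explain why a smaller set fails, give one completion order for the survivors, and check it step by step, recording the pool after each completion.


Minimum abort set: echo.
Key observation: aborting echo returns (0, 1, 0), and golf — hopeless before — runs at step 4 with the returned capacity in the pool.
Minimality: the empty abort set fails — the state is deadlocked as it stands.
The survivors complete as charlie, hotel, bravo, golf, delta. Check, step by step (starting from the post-abort pool):
  pool = (1, 3, 3)
  charlie: need (0, 0, 3) fits (1, 3, 3); releases (1, 0, 1), pool now (2, 3, 4)
  hotel: need (2, 1, 1) fits (2, 3, 4); releases (1, 1, 2), pool now (3, 4, 6)
  bravo: need (3, 2, 3) fits (3, 4, 6); releases (1, 1, 0), pool now (4, 5, 6)
  golf: need (1, 5, 2) fits (4, 5, 6); releases (3, 3, 1), pool now (7, 8, 7)
  delta: need (1, 5, 5) fits (7, 8, 7); releases (0, 1, 1), pool now (7, 9, 8)


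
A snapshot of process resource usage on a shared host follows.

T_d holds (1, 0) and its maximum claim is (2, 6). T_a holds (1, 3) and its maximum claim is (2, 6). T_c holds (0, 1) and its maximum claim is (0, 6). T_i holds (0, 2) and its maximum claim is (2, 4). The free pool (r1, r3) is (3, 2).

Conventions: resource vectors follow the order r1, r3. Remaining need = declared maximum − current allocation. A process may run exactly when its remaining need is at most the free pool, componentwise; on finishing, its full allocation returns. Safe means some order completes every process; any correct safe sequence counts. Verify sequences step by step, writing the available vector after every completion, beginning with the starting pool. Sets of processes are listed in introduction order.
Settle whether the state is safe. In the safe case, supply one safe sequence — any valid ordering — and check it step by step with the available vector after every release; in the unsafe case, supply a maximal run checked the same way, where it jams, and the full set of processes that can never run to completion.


SAFE, for example via the order T_i, T_a, T_c, T_d.
Key observation: the first exact fit in this order is T_i — it needs (2, 2) with (3, 2) free, meeting a requested resource to the last unit.
Check, step by step:
  pool = (3, 2)
  run T_i (needs (2, 2), free (3, 2)); after release of (0, 2) the pool is (3, 4)
  run T_a (needs (1, 3), free (3, 4)); after release of (1, 3) the pool is (4, 7)
  run T_c (needs (0, 5), free (4, 7)); after release of (0, 1) the pool is (4, 8)
  run T_d (needs (1, 6), free (4, 8)); after release of (1, 0) the pool is (5, 8)


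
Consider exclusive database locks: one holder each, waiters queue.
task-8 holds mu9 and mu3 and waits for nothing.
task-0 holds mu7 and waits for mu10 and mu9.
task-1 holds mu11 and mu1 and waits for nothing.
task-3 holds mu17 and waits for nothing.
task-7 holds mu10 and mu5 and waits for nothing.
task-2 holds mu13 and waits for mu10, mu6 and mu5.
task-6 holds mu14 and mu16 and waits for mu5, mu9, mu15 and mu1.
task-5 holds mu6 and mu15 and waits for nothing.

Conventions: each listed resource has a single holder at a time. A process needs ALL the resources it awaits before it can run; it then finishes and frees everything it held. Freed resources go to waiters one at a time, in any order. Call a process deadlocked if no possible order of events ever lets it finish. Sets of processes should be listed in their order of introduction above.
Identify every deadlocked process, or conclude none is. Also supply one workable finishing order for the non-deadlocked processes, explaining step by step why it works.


The deadlocked set is empty.
Key observation: the wait graph is acyclic; completion cascades from the unblocked processes through everyone else.
The rest can finish in the order task-7, task-8, task-0, task-1, task-5, task-2, task-6, task-3.
Step-by-step check:
  run task-7 (it waits on nothing); releases mu10 and mu5
  run task-8 (it waits on nothing); releases mu9 and mu3
  task-0: everything it awaited (mu10 and mu9) is free; runs, freeing mu7
  run task-1 (it waits on nothing); releases mu11 and mu1
  run task-5 (it waits on nothing); releases mu6 and mu15
  task-2: everything it awaited (mu10, mu6 and mu5) is free; runs, freeing mu13
  task-6: everything it awaited (mu5, mu9, mu15 and mu1) is free; runs, freeing mu14 and mu16
  run task-3 (it waits on nothing); releases mu17
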